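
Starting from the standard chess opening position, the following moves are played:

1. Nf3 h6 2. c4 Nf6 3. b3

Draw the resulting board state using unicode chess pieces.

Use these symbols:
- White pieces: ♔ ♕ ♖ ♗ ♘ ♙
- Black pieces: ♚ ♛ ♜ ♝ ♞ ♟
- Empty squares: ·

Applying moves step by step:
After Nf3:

♜ ♞ ♝ ♛ ♚ ♝ ♞ ♜
♟ ♟ ♟ ♟ ♟ ♟ ♟ ♟
· · · · · · · ·
· · · · · · · ·
· · · · · · · ·
· · · · · ♘ · ·
♙ ♙ ♙ ♙ ♙ ♙ ♙ ♙
♖ ♘ ♗ ♕ ♔ ♗ · ♖


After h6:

♜ ♞ ♝ ♛ ♚ ♝ ♞ ♜
♟ ♟ ♟ ♟ ♟ ♟ ♟ ·
· · · · · · · ♟
· · · · · · · ·
· · · · · · · ·
· · · · · ♘ · ·
♙ ♙ ♙ ♙ ♙ ♙ ♙ ♙
♖ ♘ ♗ ♕ ♔ ♗ · ♖


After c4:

♜ ♞ ♝ ♛ ♚ ♝ ♞ ♜
♟ ♟ ♟ ♟ ♟ ♟ ♟ ·
· · · · · · · ♟
· · · · · · · ·
· · ♙ · · · · ·
· · · · · ♘ · ·
♙ ♙ · ♙ ♙ ♙ ♙ ♙
♖ ♘ ♗ ♕ ♔ ♗ · ♖


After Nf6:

♜ ♞ ♝ ♛ ♚ ♝ · ♜
♟ ♟ ♟ ♟ ♟ ♟ ♟ ·
· · · · · ♞ · ♟
· · · · · · · ·
· · ♙ · · · · ·
· · · · · ♘ · ·
♙ ♙ · ♙ ♙ ♙ ♙ ♙
♖ ♘ ♗ ♕ ♔ ♗ · ♖


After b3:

♜ ♞ ♝ ♛ ♚ ♝ · ♜
♟ ♟ ♟ ♟ ♟ ♟ ♟ ·
· · · · · ♞ · ♟
· · · · · · · ·
· · ♙ · · · · ·
· ♙ · · · ♘ · ·
♙ · · ♙ ♙ ♙ ♙ ♙
♖ ♘ ♗ ♕ ♔ ♗ · ♖



  a b c d e f g h
  ─────────────────
8│♜ ♞ ♝ ♛ ♚ ♝ · ♜│8
7│♟ ♟ ♟ ♟ ♟ ♟ ♟ ·│7
6│· · · · · ♞ · ♟│6
5│· · · · · · · ·│5
4│· · ♙ · · · · ·│4
3│· ♙ · · · ♘ · ·│3
2│♙ · · ♙ ♙ ♙ ♙ ♙│2
1│♖ ♘ ♗ ♕ ♔ ♗ · ♖│1
  ─────────────────
  a b c d e f g h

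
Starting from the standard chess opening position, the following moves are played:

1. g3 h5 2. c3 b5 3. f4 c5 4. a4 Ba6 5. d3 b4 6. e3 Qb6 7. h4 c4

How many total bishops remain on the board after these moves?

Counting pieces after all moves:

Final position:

  a b c d e f g h
  ─────────────────
8│♜ ♞ · · ♚ ♝ ♞ ♜│8
7│♟ · · ♟ ♟ ♟ ♟ ·│7
6│♝ ♛ · · · · · ·│6
5│· · · · · · · ♟│5
4│♙ ♟ ♟ · · ♙ · ♙│4
3│· · ♙ ♙ ♙ · ♙ ·│3
2│· ♙ · · · · · ·│2
1│♖ ♘ ♗ ♕ ♔ ♗ ♘ ♖│1
  ─────────────────
  a b c d e f g h


4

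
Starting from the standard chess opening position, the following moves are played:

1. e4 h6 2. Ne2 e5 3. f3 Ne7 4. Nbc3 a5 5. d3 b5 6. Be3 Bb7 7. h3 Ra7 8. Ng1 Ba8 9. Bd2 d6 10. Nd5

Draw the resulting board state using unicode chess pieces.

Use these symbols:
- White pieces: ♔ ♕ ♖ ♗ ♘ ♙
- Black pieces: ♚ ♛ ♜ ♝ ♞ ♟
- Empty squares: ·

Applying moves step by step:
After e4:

♜ ♞ ♝ ♛ ♚ ♝ ♞ ♜
♟ ♟ ♟ ♟ ♟ ♟ ♟ ♟
· · · · · · · ·
· · · · · · · ·
· · · · ♙ · · ·
· · · · · · · ·
♙ ♙ ♙ ♙ · ♙ ♙ ♙
♖ ♘ ♗ ♕ ♔ ♗ ♘ ♖


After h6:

♜ ♞ ♝ ♛ ♚ ♝ ♞ ♜
♟ ♟ ♟ ♟ ♟ ♟ ♟ ·
· · · · · · · ♟
· · · · · · · ·
· · · · ♙ · · ·
· · · · · · · ·
♙ ♙ ♙ ♙ · ♙ ♙ ♙
♖ ♘ ♗ ♕ ♔ ♗ ♘ ♖


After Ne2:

♜ ♞ ♝ ♛ ♚ ♝ ♞ ♜
♟ ♟ ♟ ♟ ♟ ♟ ♟ ·
· · · · · · · ♟
· · · · · · · ·
· · · · ♙ · · ·
· · · · · · · ·
♙ ♙ ♙ ♙ ♘ ♙ ♙ ♙
♖ ♘ ♗ ♕ ♔ ♗ · ♖


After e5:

♜ ♞ ♝ ♛ ♚ ♝ ♞ ♜
♟ ♟ ♟ ♟ · ♟ ♟ ·
· · · · · · · ♟
· · · · ♟ · · ·
· · · · ♙ · · ·
· · · · · · · ·
♙ ♙ ♙ ♙ ♘ ♙ ♙ ♙
♖ ♘ ♗ ♕ ♔ ♗ · ♖


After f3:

♜ ♞ ♝ ♛ ♚ ♝ ♞ ♜
♟ ♟ ♟ ♟ · ♟ ♟ ·
· · · · · · · ♟
· · · · ♟ · · ·
· · · · ♙ · · ·
· · · · · ♙ · ·
♙ ♙ ♙ ♙ ♘ · ♙ ♙
♖ ♘ ♗ ♕ ♔ ♗ · ♖


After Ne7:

♜ ♞ ♝ ♛ ♚ ♝ · ♜
♟ ♟ ♟ ♟ ♞ ♟ ♟ ·
· · · · · · · ♟
· · · · ♟ · · ·
· · · · ♙ · · ·
· · · · · ♙ · ·
♙ ♙ ♙ ♙ ♘ · ♙ ♙
♖ ♘ ♗ ♕ ♔ ♗ · ♖


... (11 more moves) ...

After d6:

♝ ♞ · ♛ ♚ ♝ · ♜
♜ · ♟ · ♞ ♟ ♟ ·
· · · ♟ · · · ♟
♟ ♟ · · ♟ · · ·
· · · · ♙ · · ·
· · ♘ ♙ · ♙ · ♙
♙ ♙ ♙ ♗ · · ♙ ·
♖ · · ♕ ♔ ♗ ♘ ♖


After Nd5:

♝ ♞ · ♛ ♚ ♝ · ♜
♜ · ♟ · ♞ ♟ ♟ ·
· · · ♟ · · · ♟
♟ ♟ · ♘ ♟ · · ·
· · · · ♙ · · ·
· · · ♙ · ♙ · ♙
♙ ♙ ♙ ♗ · · ♙ ·
♖ · · ♕ ♔ ♗ ♘ ♖



  a b c d e f g h
  ─────────────────
8│♝ ♞ · ♛ ♚ ♝ · ♜│8
7│♜ · ♟ · ♞ ♟ ♟ ·│7
6│· · · ♟ · · · ♟│6
5│♟ ♟ · ♘ ♟ · · ·│5
4│· · · · ♙ · · ·│4
3│· · · ♙ · ♙ · ♙│3
2│♙ ♙ ♙ ♗ · · ♙ ·│2
1│♖ · · ♕ ♔ ♗ ♘ ♖│1
  ─────────────────
  a b c d e f g h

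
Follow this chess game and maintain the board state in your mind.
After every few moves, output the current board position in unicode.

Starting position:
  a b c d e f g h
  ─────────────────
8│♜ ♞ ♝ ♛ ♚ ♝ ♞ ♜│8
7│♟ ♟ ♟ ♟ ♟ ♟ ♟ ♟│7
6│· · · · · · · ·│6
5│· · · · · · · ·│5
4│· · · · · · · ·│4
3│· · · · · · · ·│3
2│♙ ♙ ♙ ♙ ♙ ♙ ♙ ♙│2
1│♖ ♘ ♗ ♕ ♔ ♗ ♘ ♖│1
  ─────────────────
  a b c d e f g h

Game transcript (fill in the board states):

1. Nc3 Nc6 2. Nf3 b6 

  a b c d e f g h
  ─────────────────
8│♜ · ♝ ♛ ♚ ♝ ♞ ♜│8
7│♟ · ♟ ♟ ♟ ♟ ♟ ♟│7
6│· ♟ ♞ · · · · ·│6
5│· · · · · · · ·│5
4│· · · · · · · ·│4
3│· · ♘ · · ♘ · ·│3
2│♙ ♙ ♙ ♙ ♙ ♙ ♙ ♙│2
1│♖ · ♗ ♕ ♔ ♗ · ♖│1
  ─────────────────
  a b c d e f g h

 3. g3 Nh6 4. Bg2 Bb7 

  a b c d e f g h
  ─────────────────
8│♜ · · ♛ ♚ ♝ · ♜│8
7│♟ ♝ ♟ ♟ ♟ ♟ ♟ ♟│7
6│· ♟ ♞ · · · · ♞│6
5│· · · · · · · ·│5
4│· · · · · · · ·│4
3│· · ♘ · · ♘ ♙ ·│3
2│♙ ♙ ♙ ♙ ♙ ♙ ♗ ♙│2
1│♖ · ♗ ♕ ♔ · · ♖│1
  ─────────────────
  a b c d e f g h

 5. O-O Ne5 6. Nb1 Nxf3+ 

  a b c d e f g h
  ─────────────────
8│♜ · · ♛ ♚ ♝ · ♜│8
7│♟ ♝ ♟ ♟ ♟ ♟ ♟ ♟│7
6│· ♟ · · · · · ♞│6
5│· · · · · · · ·│5
4│· · · · · · · ·│4
3│· · · · · ♞ ♙ ·│3
2│♙ ♙ ♙ ♙ ♙ ♙ ♗ ♙│2
1│♖ ♘ ♗ ♕ · ♖ ♔ ·│1
  ─────────────────
  a b c d e f g h

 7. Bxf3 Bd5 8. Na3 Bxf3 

  a b c d e f g h
  ─────────────────
8│♜ · · ♛ ♚ ♝ · ♜│8
7│♟ · ♟ ♟ ♟ ♟ ♟ ♟│7
6│· ♟ · · · · · ♞│6
5│· · · · · · · ·│5
4│· · · · · · · ·│4
3│♘ · · · · ♝ ♙ ·│3
2│♙ ♙ ♙ ♙ ♙ ♙ · ♙│2
1│♖ · ♗ ♕ · ♖ ♔ ·│1
  ─────────────────
  a b c d e f g h

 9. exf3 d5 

  a b c d e f g h
  ─────────────────
8│♜ · · ♛ ♚ ♝ · ♜│8
7│♟ · ♟ · ♟ ♟ ♟ ♟│7
6│· ♟ · · · · · ♞│6
5│· · · ♟ · · · ·│5
4│· · · · · · · ·│4
3│♘ · · · · ♙ ♙ ·│3
2│♙ ♙ ♙ ♙ · ♙ · ♙│2
1│♖ · ♗ ♕ · ♖ ♔ ·│1
  ─────────────────
  a b c d e f g h


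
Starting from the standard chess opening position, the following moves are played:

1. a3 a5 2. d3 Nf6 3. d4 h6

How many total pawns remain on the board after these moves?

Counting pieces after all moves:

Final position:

  a b c d e f g h
  ─────────────────
8│♜ ♞ ♝ ♛ ♚ ♝ · ♜│8
7│· ♟ ♟ ♟ ♟ ♟ ♟ ·│7
6│· · · · · ♞ · ♟│6
5│♟ · · · · · · ·│5
4│· · · ♙ · · · ·│4
3│♙ · · · · · · ·│3
2│· ♙ ♙ · ♙ ♙ ♙ ♙│2
1│♖ ♘ ♗ ♕ ♔ ♗ ♘ ♖│1
  ─────────────────
  a b c d e f g h


16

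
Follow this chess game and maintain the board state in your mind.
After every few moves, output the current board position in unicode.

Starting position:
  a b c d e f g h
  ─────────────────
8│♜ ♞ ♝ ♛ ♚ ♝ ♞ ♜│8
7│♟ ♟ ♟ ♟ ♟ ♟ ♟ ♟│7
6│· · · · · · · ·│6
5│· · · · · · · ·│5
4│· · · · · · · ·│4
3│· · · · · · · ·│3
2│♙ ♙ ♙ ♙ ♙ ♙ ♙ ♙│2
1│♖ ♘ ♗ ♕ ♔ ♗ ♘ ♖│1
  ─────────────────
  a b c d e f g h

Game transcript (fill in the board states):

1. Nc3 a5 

  a b c d e f g h
  ─────────────────
8│♜ ♞ ♝ ♛ ♚ ♝ ♞ ♜│8
7│· ♟ ♟ ♟ ♟ ♟ ♟ ♟│7
6│· · · · · · · ·│6
5│♟ · · · · · · ·│5
4│· · · · · · · ·│4
3│· · ♘ · · · · ·│3
2│♙ ♙ ♙ ♙ ♙ ♙ ♙ ♙│2
1│♖ · ♗ ♕ ♔ ♗ ♘ ♖│1
  ─────────────────
  a b c d e f g h

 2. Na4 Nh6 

  a b c d e f g h
  ─────────────────
8│♜ ♞ ♝ ♛ ♚ ♝ · ♜│8
7│· ♟ ♟ ♟ ♟ ♟ ♟ ♟│7
6│· · · · · · · ♞│6
5│♟ · · · · · · ·│5
4│♘ · · · · · · ·│4
3│· · · · · · · ·│3
2│♙ ♙ ♙ ♙ ♙ ♙ ♙ ♙│2
1│♖ · ♗ ♕ ♔ ♗ ♘ ♖│1
  ─────────────────
  a b c d e f g h

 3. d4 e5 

  a b c d e f g h
  ─────────────────
8│♜ ♞ ♝ ♛ ♚ ♝ · ♜│8
7│· ♟ ♟ ♟ · ♟ ♟ ♟│7
6│· · · · · · · ♞│6
5│♟ · · · ♟ · · ·│5
4│♘ · · ♙ · · · ·│4
3│· · · · · · · ·│3
2│♙ ♙ ♙ · ♙ ♙ ♙ ♙│2
1│♖ · ♗ ♕ ♔ ♗ ♘ ♖│1
  ─────────────────
  a b c d e f g h

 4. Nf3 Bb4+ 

  a b c d e f g h
  ─────────────────
8│♜ ♞ ♝ ♛ ♚ · · ♜│8
7│· ♟ ♟ ♟ · ♟ ♟ ♟│7
6│· · · · · · · ♞│6
5│♟ · · · ♟ · · ·│5
4│♘ ♝ · ♙ · · · ·│4
3│· · · · · ♘ · ·│3
2│♙ ♙ ♙ · ♙ ♙ ♙ ♙│2
1│♖ · ♗ ♕ ♔ ♗ · ♖│1
  ─────────────────
  a b c d e f g h



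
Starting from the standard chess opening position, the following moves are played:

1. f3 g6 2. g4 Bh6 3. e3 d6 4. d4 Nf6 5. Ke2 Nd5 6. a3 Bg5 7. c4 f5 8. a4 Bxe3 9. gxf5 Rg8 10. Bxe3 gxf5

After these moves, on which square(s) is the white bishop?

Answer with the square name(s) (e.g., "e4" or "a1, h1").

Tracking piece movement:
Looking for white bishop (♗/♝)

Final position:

  a b c d e f g h
  ─────────────────
8│♜ ♞ ♝ ♛ ♚ · ♜ ·│8
7│♟ ♟ ♟ · ♟ · · ♟│7
6│· · · ♟ · · · ·│6
5│· · · ♞ · ♟ · ·│5
4│♙ · ♙ ♙ · · · ·│4
3│· · · · ♗ ♙ · ·│3
2│· ♙ · · ♔ · · ♙│2
1│♖ ♘ · ♕ · ♗ ♘ ♖│1
  ─────────────────
  a b c d e f g h


e3, f1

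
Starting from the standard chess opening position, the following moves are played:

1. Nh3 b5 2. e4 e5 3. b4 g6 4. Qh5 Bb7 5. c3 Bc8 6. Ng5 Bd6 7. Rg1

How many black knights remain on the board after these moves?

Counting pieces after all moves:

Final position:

  a b c d e f g h
  ─────────────────
8│♜ ♞ ♝ ♛ ♚ · ♞ ♜│8
7│♟ · ♟ ♟ · ♟ · ♟│7
6│· · · ♝ · · ♟ ·│6
5│· ♟ · · ♟ · ♘ ♕│5
4│· ♙ · · ♙ · · ·│4
3│· · ♙ · · · · ·│3
2│♙ · · ♙ · ♙ ♙ ♙│2
1│♖ ♘ ♗ · ♔ ♗ ♖ ·│1
  ─────────────────
  a b c d e f g h


2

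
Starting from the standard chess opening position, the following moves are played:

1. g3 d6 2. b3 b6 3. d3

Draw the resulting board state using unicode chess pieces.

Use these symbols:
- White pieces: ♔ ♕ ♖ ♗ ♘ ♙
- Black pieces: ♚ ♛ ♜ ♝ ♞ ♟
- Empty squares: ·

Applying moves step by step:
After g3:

♜ ♞ ♝ ♛ ♚ ♝ ♞ ♜
♟ ♟ ♟ ♟ ♟ ♟ ♟ ♟
· · · · · · · ·
· · · · · · · ·
· · · · · · · ·
· · · · · · ♙ ·
♙ ♙ ♙ ♙ ♙ ♙ · ♙
♖ ♘ ♗ ♕ ♔ ♗ ♘ ♖


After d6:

♜ ♞ ♝ ♛ ♚ ♝ ♞ ♜
♟ ♟ ♟ · ♟ ♟ ♟ ♟
· · · ♟ · · · ·
· · · · · · · ·
· · · · · · · ·
· · · · · · ♙ ·
♙ ♙ ♙ ♙ ♙ ♙ · ♙
♖ ♘ ♗ ♕ ♔ ♗ ♘ ♖


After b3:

♜ ♞ ♝ ♛ ♚ ♝ ♞ ♜
♟ ♟ ♟ · ♟ ♟ ♟ ♟
· · · ♟ · · · ·
· · · · · · · ·
· · · · · · · ·
· ♙ · · · · ♙ ·
♙ · ♙ ♙ ♙ ♙ · ♙
♖ ♘ ♗ ♕ ♔ ♗ ♘ ♖


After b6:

♜ ♞ ♝ ♛ ♚ ♝ ♞ ♜
♟ · ♟ · ♟ ♟ ♟ ♟
· ♟ · ♟ · · · ·
· · · · · · · ·
· · · · · · · ·
· ♙ · · · · ♙ ·
♙ · ♙ ♙ ♙ ♙ · ♙
♖ ♘ ♗ ♕ ♔ ♗ ♘ ♖


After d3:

♜ ♞ ♝ ♛ ♚ ♝ ♞ ♜
♟ · ♟ · ♟ ♟ ♟ ♟
· ♟ · ♟ · · · ·
· · · · · · · ·
· · · · · · · ·
· ♙ · ♙ · · ♙ ·
♙ · ♙ · ♙ ♙ · ♙
♖ ♘ ♗ ♕ ♔ ♗ ♘ ♖



  a b c d e f g h
  ─────────────────
8│♜ ♞ ♝ ♛ ♚ ♝ ♞ ♜│8
7│♟ · ♟ · ♟ ♟ ♟ ♟│7
6│· ♟ · ♟ · · · ·│6
5│· · · · · · · ·│5
4│· · · · · · · ·│4
3│· ♙ · ♙ · · ♙ ·│3
2│♙ · ♙ · ♙ ♙ · ♙│2
1│♖ ♘ ♗ ♕ ♔ ♗ ♘ ♖│1
  ─────────────────
  a b c d e f g h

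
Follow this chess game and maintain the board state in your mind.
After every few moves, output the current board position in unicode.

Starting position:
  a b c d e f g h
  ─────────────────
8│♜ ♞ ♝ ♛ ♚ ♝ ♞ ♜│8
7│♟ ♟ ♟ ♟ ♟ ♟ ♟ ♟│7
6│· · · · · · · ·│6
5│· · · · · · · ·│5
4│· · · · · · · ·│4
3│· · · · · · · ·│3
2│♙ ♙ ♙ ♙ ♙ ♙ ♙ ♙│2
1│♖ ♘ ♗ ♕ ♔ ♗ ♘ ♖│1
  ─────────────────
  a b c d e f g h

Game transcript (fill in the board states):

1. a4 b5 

  a b c d e f g h
  ─────────────────
8│♜ ♞ ♝ ♛ ♚ ♝ ♞ ♜│8
7│♟ · ♟ ♟ ♟ ♟ ♟ ♟│7
6│· · · · · · · ·│6
5│· ♟ · · · · · ·│5
4│♙ · · · · · · ·│4
3│· · · · · · · ·│3
2│· ♙ ♙ ♙ ♙ ♙ ♙ ♙│2
1│♖ ♘ ♗ ♕ ♔ ♗ ♘ ♖│1
  ─────────────────
  a b c d e f g h

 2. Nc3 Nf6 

  a b c d e f g h
  ─────────────────
8│♜ ♞ ♝ ♛ ♚ ♝ · ♜│8
7│♟ · ♟ ♟ ♟ ♟ ♟ ♟│7
6│· · · · · ♞ · ·│6
5│· ♟ · · · · · ·│5
4│♙ · · · · · · ·│4
3│· · ♘ · · · · ·│3
2│· ♙ ♙ ♙ ♙ ♙ ♙ ♙│2
1│♖ · ♗ ♕ ♔ ♗ ♘ ♖│1
  ─────────────────
  a b c d e f g h

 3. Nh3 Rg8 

  a b c d e f g h
  ─────────────────
8│♜ ♞ ♝ ♛ ♚ ♝ ♜ ·│8
7│♟ · ♟ ♟ ♟ ♟ ♟ ♟│7
6│· · · · · ♞ · ·│6
5│· ♟ · · · · · ·│5
4│♙ · · · · · · ·│4
3│· · ♘ · · · · ♘│3
2│· ♙ ♙ ♙ ♙ ♙ ♙ ♙│2
1│♖ · ♗ ♕ ♔ ♗ · ♖│1
  ─────────────────
  a b c d e f g h

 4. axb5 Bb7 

  a b c d e f g h
  ─────────────────
8│♜ ♞ · ♛ ♚ ♝ ♜ ·│8
7│♟ ♝ ♟ ♟ ♟ ♟ ♟ ♟│7
6│· · · · · ♞ · ·│6
5│· ♙ · · · · · ·│5
4│· · · · · · · ·│4
3│· · ♘ · · · · ♘│3
2│· ♙ ♙ ♙ ♙ ♙ ♙ ♙│2
1│♖ · ♗ ♕ ♔ ♗ · ♖│1
  ─────────────────
  a b c d e f g h

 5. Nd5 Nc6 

  a b c d e f g h
  ─────────────────
8│♜ · · ♛ ♚ ♝ ♜ ·│8
7│♟ ♝ ♟ ♟ ♟ ♟ ♟ ♟│7
6│· · ♞ · · ♞ · ·│6
5│· ♙ · ♘ · · · ·│5
4│· · · · · · · ·│4
3│· · · · · · · ♘│3
2│· ♙ ♙ ♙ ♙ ♙ ♙ ♙│2
1│♖ · ♗ ♕ ♔ ♗ · ♖│1
  ─────────────────
  a b c d e f g h



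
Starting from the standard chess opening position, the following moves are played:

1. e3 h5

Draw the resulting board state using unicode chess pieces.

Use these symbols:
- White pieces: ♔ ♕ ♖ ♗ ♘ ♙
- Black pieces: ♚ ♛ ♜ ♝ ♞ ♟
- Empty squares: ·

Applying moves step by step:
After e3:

♜ ♞ ♝ ♛ ♚ ♝ ♞ ♜
♟ ♟ ♟ ♟ ♟ ♟ ♟ ♟
· · · · · · · ·
· · · · · · · ·
· · · · · · · ·
· · · · ♙ · · ·
♙ ♙ ♙ ♙ · ♙ ♙ ♙
♖ ♘ ♗ ♕ ♔ ♗ ♘ ♖


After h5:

♜ ♞ ♝ ♛ ♚ ♝ ♞ ♜
♟ ♟ ♟ ♟ ♟ ♟ ♟ ·
· · · · · · · ·
· · · · · · · ♟
· · · · · · · ·
· · · · ♙ · · ·
♙ ♙ ♙ ♙ · ♙ ♙ ♙
♖ ♘ ♗ ♕ ♔ ♗ ♘ ♖



  a b c d e f g h
  ─────────────────
8│♜ ♞ ♝ ♛ ♚ ♝ ♞ ♜│8
7│♟ ♟ ♟ ♟ ♟ ♟ ♟ ·│7
6│· · · · · · · ·│6
5│· · · · · · · ♟│5
4│· · · · · · · ·│4
3│· · · · ♙ · · ·│3
2│♙ ♙ ♙ ♙ · ♙ ♙ ♙│2
1│♖ ♘ ♗ ♕ ♔ ♗ ♘ ♖│1
  ─────────────────
  a b c d e f g h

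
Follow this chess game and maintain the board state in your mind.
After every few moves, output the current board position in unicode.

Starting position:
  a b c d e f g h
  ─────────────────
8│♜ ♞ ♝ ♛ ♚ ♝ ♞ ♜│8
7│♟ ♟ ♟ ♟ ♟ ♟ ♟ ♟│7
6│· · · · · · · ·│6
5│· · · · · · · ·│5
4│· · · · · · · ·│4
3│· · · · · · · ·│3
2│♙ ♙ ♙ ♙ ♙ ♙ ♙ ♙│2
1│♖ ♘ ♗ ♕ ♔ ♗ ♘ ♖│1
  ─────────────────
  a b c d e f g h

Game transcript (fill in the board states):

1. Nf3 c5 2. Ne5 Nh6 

  a b c d e f g h
  ─────────────────
8│♜ ♞ ♝ ♛ ♚ ♝ · ♜│8
7│♟ ♟ · ♟ ♟ ♟ ♟ ♟│7
6│· · · · · · · ♞│6
5│· · ♟ · ♘ · · ·│5
4│· · · · · · · ·│4
3│· · · · · · · ·│3
2│♙ ♙ ♙ ♙ ♙ ♙ ♙ ♙│2
1│♖ ♘ ♗ ♕ ♔ ♗ · ♖│1
  ─────────────────
  a b c d e f g h

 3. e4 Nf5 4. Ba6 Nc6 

  a b c d e f g h
  ─────────────────
8│♜ · ♝ ♛ ♚ ♝ · ♜│8
7│♟ ♟ · ♟ ♟ ♟ ♟ ♟│7
6│♗ · ♞ · · · · ·│6
5│· · ♟ · ♘ ♞ · ·│5
4│· · · · ♙ · · ·│4
3│· · · · · · · ·│3
2│♙ ♙ ♙ ♙ · ♙ ♙ ♙│2
1│♖ ♘ ♗ ♕ ♔ · · ♖│1
  ─────────────────
  a b c d e f g h

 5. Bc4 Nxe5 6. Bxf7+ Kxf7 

  a b c d e f g h
  ─────────────────
8│♜ · ♝ ♛ · ♝ · ♜│8
7│♟ ♟ · ♟ ♟ ♚ ♟ ♟│7
6│· · · · · · · ·│6
5│· · ♟ · ♞ ♞ · ·│5
4│· · · · ♙ · · ·│4
3│· · · · · · · ·│3
2│♙ ♙ ♙ ♙ · ♙ ♙ ♙│2
1│♖ ♘ ♗ ♕ ♔ · · ♖│1
  ─────────────────
  a b c d e f g h

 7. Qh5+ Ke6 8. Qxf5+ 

  a b c d e f g h
  ─────────────────
8│♜ · ♝ ♛ · ♝ · ♜│8
7│♟ ♟ · ♟ ♟ · ♟ ♟│7
6│· · · · ♚ · · ·│6
5│· · ♟ · ♞ ♕ · ·│5
4│· · · · ♙ · · ·│4
3│· · · · · · · ·│3
2│♙ ♙ ♙ ♙ · ♙ ♙ ♙│2
1│♖ ♘ ♗ · ♔ · · ♖│1
  ─────────────────
  a b c d e f g h


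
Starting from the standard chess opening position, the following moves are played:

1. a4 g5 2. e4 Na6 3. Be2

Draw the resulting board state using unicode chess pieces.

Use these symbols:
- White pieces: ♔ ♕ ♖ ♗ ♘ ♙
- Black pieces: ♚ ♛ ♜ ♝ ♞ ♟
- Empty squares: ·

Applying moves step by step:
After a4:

♜ ♞ ♝ ♛ ♚ ♝ ♞ ♜
♟ ♟ ♟ ♟ ♟ ♟ ♟ ♟
· · · · · · · ·
· · · · · · · ·
♙ · · · · · · ·
· · · · · · · ·
· ♙ ♙ ♙ ♙ ♙ ♙ ♙
♖ ♘ ♗ ♕ ♔ ♗ ♘ ♖


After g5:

♜ ♞ ♝ ♛ ♚ ♝ ♞ ♜
♟ ♟ ♟ ♟ ♟ ♟ · ♟
· · · · · · · ·
· · · · · · ♟ ·
♙ · · · · · · ·
· · · · · · · ·
· ♙ ♙ ♙ ♙ ♙ ♙ ♙
♖ ♘ ♗ ♕ ♔ ♗ ♘ ♖


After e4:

♜ ♞ ♝ ♛ ♚ ♝ ♞ ♜
♟ ♟ ♟ ♟ ♟ ♟ · ♟
· · · · · · · ·
· · · · · · ♟ ·
♙ · · · ♙ · · ·
· · · · · · · ·
· ♙ ♙ ♙ · ♙ ♙ ♙
♖ ♘ ♗ ♕ ♔ ♗ ♘ ♖


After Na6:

♜ · ♝ ♛ ♚ ♝ ♞ ♜
♟ ♟ ♟ ♟ ♟ ♟ · ♟
♞ · · · · · · ·
· · · · · · ♟ ·
♙ · · · ♙ · · ·
· · · · · · · ·
· ♙ ♙ ♙ · ♙ ♙ ♙
♖ ♘ ♗ ♕ ♔ ♗ ♘ ♖


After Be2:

♜ · ♝ ♛ ♚ ♝ ♞ ♜
♟ ♟ ♟ ♟ ♟ ♟ · ♟
♞ · · · · · · ·
· · · · · · ♟ ·
♙ · · · ♙ · · ·
· · · · · · · ·
· ♙ ♙ ♙ ♗ ♙ ♙ ♙
♖ ♘ ♗ ♕ ♔ · ♘ ♖



  a b c d e f g h
  ─────────────────
8│♜ · ♝ ♛ ♚ ♝ ♞ ♜│8
7│♟ ♟ ♟ ♟ ♟ ♟ · ♟│7
6│♞ · · · · · · ·│6
5│· · · · · · ♟ ·│5
4│♙ · · · ♙ · · ·│4
3│· · · · · · · ·│3
2│· ♙ ♙ ♙ ♗ ♙ ♙ ♙│2
1│♖ ♘ ♗ ♕ ♔ · ♘ ♖│1
  ─────────────────
  a b c d e f g h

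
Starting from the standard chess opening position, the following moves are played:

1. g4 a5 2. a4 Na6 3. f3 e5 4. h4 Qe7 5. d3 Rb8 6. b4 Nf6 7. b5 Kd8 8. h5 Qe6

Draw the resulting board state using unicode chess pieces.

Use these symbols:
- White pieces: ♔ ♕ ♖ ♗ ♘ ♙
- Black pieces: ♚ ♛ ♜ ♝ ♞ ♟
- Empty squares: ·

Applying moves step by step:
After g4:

♜ ♞ ♝ ♛ ♚ ♝ ♞ ♜
♟ ♟ ♟ ♟ ♟ ♟ ♟ ♟
· · · · · · · ·
· · · · · · · ·
· · · · · · ♙ ·
· · · · · · · ·
♙ ♙ ♙ ♙ ♙ ♙ · ♙
♖ ♘ ♗ ♕ ♔ ♗ ♘ ♖


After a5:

♜ ♞ ♝ ♛ ♚ ♝ ♞ ♜
· ♟ ♟ ♟ ♟ ♟ ♟ ♟
· · · · · · · ·
♟ · · · · · · ·
· · · · · · ♙ ·
· · · · · · · ·
♙ ♙ ♙ ♙ ♙ ♙ · ♙
♖ ♘ ♗ ♕ ♔ ♗ ♘ ♖


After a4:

♜ ♞ ♝ ♛ ♚ ♝ ♞ ♜
· ♟ ♟ ♟ ♟ ♟ ♟ ♟
· · · · · · · ·
♟ · · · · · · ·
♙ · · · · · ♙ ·
· · · · · · · ·
· ♙ ♙ ♙ ♙ ♙ · ♙
♖ ♘ ♗ ♕ ♔ ♗ ♘ ♖


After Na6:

♜ · ♝ ♛ ♚ ♝ ♞ ♜
· ♟ ♟ ♟ ♟ ♟ ♟ ♟
♞ · · · · · · ·
♟ · · · · · · ·
♙ · · · · · ♙ ·
· · · · · · · ·
· ♙ ♙ ♙ ♙ ♙ · ♙
♖ ♘ ♗ ♕ ♔ ♗ ♘ ♖


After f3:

♜ · ♝ ♛ ♚ ♝ ♞ ♜
· ♟ ♟ ♟ ♟ ♟ ♟ ♟
♞ · · · · · · ·
♟ · · · · · · ·
♙ · · · · · ♙ ·
· · · · · ♙ · ·
· ♙ ♙ ♙ ♙ · · ♙
♖ ♘ ♗ ♕ ♔ ♗ ♘ ♖


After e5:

♜ · ♝ ♛ ♚ ♝ ♞ ♜
· ♟ ♟ ♟ · ♟ ♟ ♟
♞ · · · · · · ·
♟ · · · ♟ · · ·
♙ · · · · · ♙ ·
· · · · · ♙ · ·
· ♙ ♙ ♙ ♙ · · ♙
♖ ♘ ♗ ♕ ♔ ♗ ♘ ♖


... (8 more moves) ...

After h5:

· ♜ ♝ ♚ · ♝ · ♜
· ♟ ♟ ♟ ♛ ♟ ♟ ♟
♞ · · · · ♞ · ·
♟ ♙ · · ♟ · · ♙
♙ · · · · · ♙ ·
· · · ♙ · ♙ · ·
· · ♙ · ♙ · · ·
♖ ♘ ♗ ♕ ♔ ♗ ♘ ♖


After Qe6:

· ♜ ♝ ♚ · ♝ · ♜
· ♟ ♟ ♟ · ♟ ♟ ♟
♞ · · · ♛ ♞ · ·
♟ ♙ · · ♟ · · ♙
♙ · · · · · ♙ ·
· · · ♙ · ♙ · ·
· · ♙ · ♙ · · ·
♖ ♘ ♗ ♕ ♔ ♗ ♘ ♖



  a b c d e f g h
  ─────────────────
8│· ♜ ♝ ♚ · ♝ · ♜│8
7│· ♟ ♟ ♟ · ♟ ♟ ♟│7
6│♞ · · · ♛ ♞ · ·│6
5│♟ ♙ · · ♟ · · ♙│5
4│♙ · · · · · ♙ ·│4
3│· · · ♙ · ♙ · ·│3
2│· · ♙ · ♙ · · ·│2
1│♖ ♘ ♗ ♕ ♔ ♗ ♘ ♖│1
  ─────────────────
  a b c d e f g h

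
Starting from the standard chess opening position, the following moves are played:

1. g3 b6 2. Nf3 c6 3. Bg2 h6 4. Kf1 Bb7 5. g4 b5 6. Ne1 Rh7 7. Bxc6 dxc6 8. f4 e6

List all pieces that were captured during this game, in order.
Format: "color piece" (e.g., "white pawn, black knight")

Tracking captures:
  Bxc6: captured black pawn
  dxc6: captured white bishop

black pawn, white bishop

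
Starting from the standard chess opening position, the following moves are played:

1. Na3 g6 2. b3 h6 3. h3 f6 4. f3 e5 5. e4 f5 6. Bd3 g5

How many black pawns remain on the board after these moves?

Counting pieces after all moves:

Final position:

  a b c d e f g h
  ─────────────────
8│♜ ♞ ♝ ♛ ♚ ♝ ♞ ♜│8
7│♟ ♟ ♟ ♟ · · · ·│7
6│· · · · · · · ♟│6
5│· · · · ♟ ♟ ♟ ·│5
4│· · · · ♙ · · ·│4
3│♘ ♙ · ♗ · ♙ · ♙│3
2│♙ · ♙ ♙ · · ♙ ·│2
1│♖ · ♗ ♕ ♔ · ♘ ♖│1
  ─────────────────
  a b c d e f g h


8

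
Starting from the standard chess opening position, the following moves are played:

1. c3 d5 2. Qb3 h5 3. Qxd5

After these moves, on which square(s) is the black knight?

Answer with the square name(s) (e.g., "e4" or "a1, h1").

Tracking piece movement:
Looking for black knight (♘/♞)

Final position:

  a b c d e f g h
  ─────────────────
8│♜ ♞ ♝ ♛ ♚ ♝ ♞ ♜│8
7│♟ ♟ ♟ · ♟ ♟ ♟ ·│7
6│· · · · · · · ·│6
5│· · · ♕ · · · ♟│5
4│· · · · · · · ·│4
3│· · ♙ · · · · ·│3
2│♙ ♙ · ♙ ♙ ♙ ♙ ♙│2
1│♖ ♘ ♗ · ♔ ♗ ♘ ♖│1
  ─────────────────
  a b c d e f g h


b8, g8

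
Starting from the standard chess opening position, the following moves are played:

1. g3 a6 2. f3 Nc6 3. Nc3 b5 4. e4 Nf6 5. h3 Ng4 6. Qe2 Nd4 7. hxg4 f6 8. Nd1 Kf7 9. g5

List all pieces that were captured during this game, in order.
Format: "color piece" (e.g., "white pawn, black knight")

Tracking captures:
  hxg4: captured black knight

black knight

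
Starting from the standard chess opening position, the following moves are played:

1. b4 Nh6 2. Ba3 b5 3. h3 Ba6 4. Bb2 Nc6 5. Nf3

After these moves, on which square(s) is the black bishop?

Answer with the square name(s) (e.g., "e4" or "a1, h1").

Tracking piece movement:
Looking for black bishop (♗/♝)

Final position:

  a b c d e f g h
  ─────────────────
8│♜ · · ♛ ♚ ♝ · ♜│8
7│♟ · ♟ ♟ ♟ ♟ ♟ ♟│7
6│♝ · ♞ · · · · ♞│6
5│· ♟ · · · · · ·│5
4│· ♙ · · · · · ·│4
3│· · · · · ♘ · ♙│3
2│♙ ♗ ♙ ♙ ♙ ♙ ♙ ·│2
1│♖ ♘ · ♕ ♔ ♗ · ♖│1
  ─────────────────
  a b c d e f g h


a6, f8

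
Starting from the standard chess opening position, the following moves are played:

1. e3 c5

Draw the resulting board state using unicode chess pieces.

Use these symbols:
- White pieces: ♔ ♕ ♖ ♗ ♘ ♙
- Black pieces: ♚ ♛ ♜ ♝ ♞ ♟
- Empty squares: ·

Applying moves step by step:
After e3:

♜ ♞ ♝ ♛ ♚ ♝ ♞ ♜
♟ ♟ ♟ ♟ ♟ ♟ ♟ ♟
· · · · · · · ·
· · · · · · · ·
· · · · · · · ·
· · · · ♙ · · ·
♙ ♙ ♙ ♙ · ♙ ♙ ♙
♖ ♘ ♗ ♕ ♔ ♗ ♘ ♖


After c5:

♜ ♞ ♝ ♛ ♚ ♝ ♞ ♜
♟ ♟ · ♟ ♟ ♟ ♟ ♟
· · · · · · · ·
· · ♟ · · · · ·
· · · · · · · ·
· · · · ♙ · · ·
♙ ♙ ♙ ♙ · ♙ ♙ ♙
♖ ♘ ♗ ♕ ♔ ♗ ♘ ♖



  a b c d e f g h
  ─────────────────
8│♜ ♞ ♝ ♛ ♚ ♝ ♞ ♜│8
7│♟ ♟ · ♟ ♟ ♟ ♟ ♟│7
6│· · · · · · · ·│6
5│· · ♟ · · · · ·│5
4│· · · · · · · ·│4
3│· · · · ♙ · · ·│3
2│♙ ♙ ♙ ♙ · ♙ ♙ ♙│2
1│♖ ♘ ♗ ♕ ♔ ♗ ♘ ♖│1
  ─────────────────
  a b c d e f g h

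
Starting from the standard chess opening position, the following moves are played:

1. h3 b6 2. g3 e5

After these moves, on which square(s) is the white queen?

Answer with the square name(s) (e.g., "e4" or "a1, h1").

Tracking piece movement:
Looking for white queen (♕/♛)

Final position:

  a b c d e f g h
  ─────────────────
8│♜ ♞ ♝ ♛ ♚ ♝ ♞ ♜│8
7│♟ · ♟ ♟ · ♟ ♟ ♟│7
6│· ♟ · · · · · ·│6
5│· · · · ♟ · · ·│5
4│· · · · · · · ·│4
3│· · · · · · ♙ ♙│3
2│♙ ♙ ♙ ♙ ♙ ♙ · ·│2
1│♖ ♘ ♗ ♕ ♔ ♗ ♘ ♖│1
  ─────────────────
  a b c d e f g h


d1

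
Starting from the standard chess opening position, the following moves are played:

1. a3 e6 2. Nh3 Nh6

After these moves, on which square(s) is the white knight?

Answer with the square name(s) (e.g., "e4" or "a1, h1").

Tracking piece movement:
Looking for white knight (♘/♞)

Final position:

  a b c d e f g h
  ─────────────────
8│♜ ♞ ♝ ♛ ♚ ♝ · ♜│8
7│♟ ♟ ♟ ♟ · ♟ ♟ ♟│7
6│· · · · ♟ · · ♞│6
5│· · · · · · · ·│5
4│· · · · · · · ·│4
3│♙ · · · · · · ♘│3
2│· ♙ ♙ ♙ ♙ ♙ ♙ ♙│2
1│♖ ♘ ♗ ♕ ♔ ♗ · ♖│1
  ─────────────────
  a b c d e f g h


b1, h3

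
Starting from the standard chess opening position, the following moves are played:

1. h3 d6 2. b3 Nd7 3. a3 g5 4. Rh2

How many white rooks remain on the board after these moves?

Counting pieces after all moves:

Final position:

  a b c d e f g h
  ─────────────────
8│♜ · ♝ ♛ ♚ ♝ ♞ ♜│8
7│♟ ♟ ♟ ♞ ♟ ♟ · ♟│7
6│· · · ♟ · · · ·│6
5│· · · · · · ♟ ·│5
4│· · · · · · · ·│4
3│♙ ♙ · · · · · ♙│3
2│· · ♙ ♙ ♙ ♙ ♙ ♖│2
1│♖ ♘ ♗ ♕ ♔ ♗ ♘ ·│1
  ─────────────────
  a b c d e f g h


2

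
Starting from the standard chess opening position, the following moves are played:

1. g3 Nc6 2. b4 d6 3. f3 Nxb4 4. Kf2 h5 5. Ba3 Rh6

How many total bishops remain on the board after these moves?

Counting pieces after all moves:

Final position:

  a b c d e f g h
  ─────────────────
8│♜ · ♝ ♛ ♚ ♝ ♞ ·│8
7│♟ ♟ ♟ · ♟ ♟ ♟ ·│7
6│· · · ♟ · · · ♜│6
5│· · · · · · · ♟│5
4│· ♞ · · · · · ·│4
3│♗ · · · · ♙ ♙ ·│3
2│♙ · ♙ ♙ ♙ ♔ · ♙│2
1│♖ ♘ · ♕ · ♗ ♘ ♖│1
  ─────────────────
  a b c d e f g h


4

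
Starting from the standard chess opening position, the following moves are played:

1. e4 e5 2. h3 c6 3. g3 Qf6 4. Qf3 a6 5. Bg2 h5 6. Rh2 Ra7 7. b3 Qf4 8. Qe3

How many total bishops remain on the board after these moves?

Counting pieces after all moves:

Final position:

  a b c d e f g h
  ─────────────────
8│· ♞ ♝ · ♚ ♝ ♞ ♜│8
7│♜ ♟ · ♟ · ♟ ♟ ·│7
6│♟ · ♟ · · · · ·│6
5│· · · · ♟ · · ♟│5
4│· · · · ♙ ♛ · ·│4
3│· ♙ · · ♕ · ♙ ♙│3
2│♙ · ♙ ♙ · ♙ ♗ ♖│2
1│♖ ♘ ♗ · ♔ · ♘ ·│1
  ─────────────────
  a b c d e f g h


4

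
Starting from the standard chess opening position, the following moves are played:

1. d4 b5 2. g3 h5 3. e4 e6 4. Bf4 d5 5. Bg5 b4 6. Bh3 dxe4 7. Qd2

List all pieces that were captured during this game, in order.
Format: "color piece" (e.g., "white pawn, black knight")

Tracking captures:
  dxe4: captured white pawn

white pawn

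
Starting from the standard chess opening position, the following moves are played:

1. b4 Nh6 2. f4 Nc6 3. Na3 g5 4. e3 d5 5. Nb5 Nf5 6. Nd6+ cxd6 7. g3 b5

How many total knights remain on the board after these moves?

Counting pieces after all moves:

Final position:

  a b c d e f g h
  ─────────────────
8│♜ · ♝ ♛ ♚ ♝ · ♜│8
7│♟ · · · ♟ ♟ · ♟│7
6│· · ♞ ♟ · · · ·│6
5│· ♟ · ♟ · ♞ ♟ ·│5
4│· ♙ · · · ♙ · ·│4
3│· · · · ♙ · ♙ ·│3
2│♙ · ♙ ♙ · · · ♙│2
1│♖ · ♗ ♕ ♔ ♗ ♘ ♖│1
  ─────────────────
  a b c d e f g h


3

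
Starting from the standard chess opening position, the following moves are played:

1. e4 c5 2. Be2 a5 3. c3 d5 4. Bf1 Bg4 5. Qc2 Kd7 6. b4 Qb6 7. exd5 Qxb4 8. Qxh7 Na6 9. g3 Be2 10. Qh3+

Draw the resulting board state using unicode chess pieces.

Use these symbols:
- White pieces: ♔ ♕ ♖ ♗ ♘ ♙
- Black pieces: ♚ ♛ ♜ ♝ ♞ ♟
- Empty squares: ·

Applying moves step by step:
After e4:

♜ ♞ ♝ ♛ ♚ ♝ ♞ ♜
♟ ♟ ♟ ♟ ♟ ♟ ♟ ♟
· · · · · · · ·
· · · · · · · ·
· · · · ♙ · · ·
· · · · · · · ·
♙ ♙ ♙ ♙ · ♙ ♙ ♙
♖ ♘ ♗ ♕ ♔ ♗ ♘ ♖


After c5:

♜ ♞ ♝ ♛ ♚ ♝ ♞ ♜
♟ ♟ · ♟ ♟ ♟ ♟ ♟
· · · · · · · ·
· · ♟ · · · · ·
· · · · ♙ · · ·
· · · · · · · ·
♙ ♙ ♙ ♙ · ♙ ♙ ♙
♖ ♘ ♗ ♕ ♔ ♗ ♘ ♖


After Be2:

♜ ♞ ♝ ♛ ♚ ♝ ♞ ♜
♟ ♟ · ♟ ♟ ♟ ♟ ♟
· · · · · · · ·
· · ♟ · · · · ·
· · · · ♙ · · ·
· · · · · · · ·
♙ ♙ ♙ ♙ ♗ ♙ ♙ ♙
♖ ♘ ♗ ♕ ♔ · ♘ ♖


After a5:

♜ ♞ ♝ ♛ ♚ ♝ ♞ ♜
· ♟ · ♟ ♟ ♟ ♟ ♟
· · · · · · · ·
♟ · ♟ · · · · ·
· · · · ♙ · · ·
· · · · · · · ·
♙ ♙ ♙ ♙ ♗ ♙ ♙ ♙
♖ ♘ ♗ ♕ ♔ · ♘ ♖


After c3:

♜ ♞ ♝ ♛ ♚ ♝ ♞ ♜
· ♟ · ♟ ♟ ♟ ♟ ♟
· · · · · · · ·
♟ · ♟ · · · · ·
· · · · ♙ · · ·
· · ♙ · · · · ·
♙ ♙ · ♙ ♗ ♙ ♙ ♙
♖ ♘ ♗ ♕ ♔ · ♘ ♖


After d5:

♜ ♞ ♝ ♛ ♚ ♝ ♞ ♜
· ♟ · · ♟ ♟ ♟ ♟
· · · · · · · ·
♟ · ♟ ♟ · · · ·
· · · · ♙ · · ·
· · ♙ · · · · ·
♙ ♙ · ♙ ♗ ♙ ♙ ♙
♖ ♘ ♗ ♕ ♔ · ♘ ♖


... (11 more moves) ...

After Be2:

♜ · · · · ♝ ♞ ♜
· ♟ · ♚ ♟ ♟ ♟ ♕
♞ · · · · · · ·
♟ · ♟ ♙ · · · ·
· ♛ · · · · · ·
· · ♙ · · · ♙ ·
♙ · · ♙ ♝ ♙ · ♙
♖ ♘ ♗ · ♔ ♗ ♘ ♖


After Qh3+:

♜ · · · · ♝ ♞ ♜
· ♟ · ♚ ♟ ♟ ♟ ·
♞ · · · · · · ·
♟ · ♟ ♙ · · · ·
· ♛ · · · · · ·
· · ♙ · · · ♙ ♕
♙ · · ♙ ♝ ♙ · ♙
♖ ♘ ♗ · ♔ ♗ ♘ ♖



  a b c d e f g h
  ─────────────────
8│♜ · · · · ♝ ♞ ♜│8
7│· ♟ · ♚ ♟ ♟ ♟ ·│7
6│♞ · · · · · · ·│6
5│♟ · ♟ ♙ · · · ·│5
4│· ♛ · · · · · ·│4
3│· · ♙ · · · ♙ ♕│3
2│♙ · · ♙ ♝ ♙ · ♙│2
1│♖ ♘ ♗ · ♔ ♗ ♘ ♖│1
  ─────────────────
  a b c d e f g h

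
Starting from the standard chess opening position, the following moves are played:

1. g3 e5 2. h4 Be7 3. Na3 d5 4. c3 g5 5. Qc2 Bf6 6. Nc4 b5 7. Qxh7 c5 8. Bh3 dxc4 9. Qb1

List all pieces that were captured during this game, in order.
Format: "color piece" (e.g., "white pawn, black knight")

Tracking captures:
  Qxh7: captured black pawn
  dxc4: captured white knight

black pawn, white knight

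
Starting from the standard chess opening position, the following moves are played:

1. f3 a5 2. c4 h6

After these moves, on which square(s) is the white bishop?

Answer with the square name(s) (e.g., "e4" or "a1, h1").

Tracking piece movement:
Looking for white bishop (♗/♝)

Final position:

  a b c d e f g h
  ─────────────────
8│♜ ♞ ♝ ♛ ♚ ♝ ♞ ♜│8
7│· ♟ ♟ ♟ ♟ ♟ ♟ ·│7
6│· · · · · · · ♟│6
5│♟ · · · · · · ·│5
4│· · ♙ · · · · ·│4
3│· · · · · ♙ · ·│3
2│♙ ♙ · ♙ ♙ · ♙ ♙│2
1│♖ ♘ ♗ ♕ ♔ ♗ ♘ ♖│1
  ─────────────────
  a b c d e f g h


c1, f1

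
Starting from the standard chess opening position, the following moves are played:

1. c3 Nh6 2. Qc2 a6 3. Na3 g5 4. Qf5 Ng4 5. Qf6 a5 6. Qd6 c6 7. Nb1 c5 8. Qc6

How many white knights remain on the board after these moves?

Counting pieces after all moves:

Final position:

  a b c d e f g h
  ─────────────────
8│♜ ♞ ♝ ♛ ♚ ♝ · ♜│8
7│· ♟ · ♟ ♟ ♟ · ♟│7
6│· · ♕ · · · · ·│6
5│♟ · ♟ · · · ♟ ·│5
4│· · · · · · ♞ ·│4
3│· · ♙ · · · · ·│3
2│♙ ♙ · ♙ ♙ ♙ ♙ ♙│2
1│♖ ♘ ♗ · ♔ ♗ ♘ ♖│1
  ─────────────────
  a b c d e f g h


2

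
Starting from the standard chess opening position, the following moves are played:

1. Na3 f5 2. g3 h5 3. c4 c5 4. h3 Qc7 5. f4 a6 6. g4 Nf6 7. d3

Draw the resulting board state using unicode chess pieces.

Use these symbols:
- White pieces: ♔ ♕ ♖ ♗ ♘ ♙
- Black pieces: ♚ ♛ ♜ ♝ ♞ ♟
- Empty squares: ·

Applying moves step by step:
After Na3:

♜ ♞ ♝ ♛ ♚ ♝ ♞ ♜
♟ ♟ ♟ ♟ ♟ ♟ ♟ ♟
· · · · · · · ·
· · · · · · · ·
· · · · · · · ·
♘ · · · · · · ·
♙ ♙ ♙ ♙ ♙ ♙ ♙ ♙
♖ · ♗ ♕ ♔ ♗ ♘ ♖


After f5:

♜ ♞ ♝ ♛ ♚ ♝ ♞ ♜
♟ ♟ ♟ ♟ ♟ · ♟ ♟
· · · · · · · ·
· · · · · ♟ · ·
· · · · · · · ·
♘ · · · · · · ·
♙ ♙ ♙ ♙ ♙ ♙ ♙ ♙
♖ · ♗ ♕ ♔ ♗ ♘ ♖


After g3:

♜ ♞ ♝ ♛ ♚ ♝ ♞ ♜
♟ ♟ ♟ ♟ ♟ · ♟ ♟
· · · · · · · ·
· · · · · ♟ · ·
· · · · · · · ·
♘ · · · · · ♙ ·
♙ ♙ ♙ ♙ ♙ ♙ · ♙
♖ · ♗ ♕ ♔ ♗ ♘ ♖


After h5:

♜ ♞ ♝ ♛ ♚ ♝ ♞ ♜
♟ ♟ ♟ ♟ ♟ · ♟ ·
· · · · · · · ·
· · · · · ♟ · ♟
· · · · · · · ·
♘ · · · · · ♙ ·
♙ ♙ ♙ ♙ ♙ ♙ · ♙
♖ · ♗ ♕ ♔ ♗ ♘ ♖


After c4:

♜ ♞ ♝ ♛ ♚ ♝ ♞ ♜
♟ ♟ ♟ ♟ ♟ · ♟ ·
· · · · · · · ·
· · · · · ♟ · ♟
· · ♙ · · · · ·
♘ · · · · · ♙ ·
♙ ♙ · ♙ ♙ ♙ · ♙
♖ · ♗ ♕ ♔ ♗ ♘ ♖


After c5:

♜ ♞ ♝ ♛ ♚ ♝ ♞ ♜
♟ ♟ · ♟ ♟ · ♟ ·
· · · · · · · ·
· · ♟ · · ♟ · ♟
· · ♙ · · · · ·
♘ · · · · · ♙ ·
♙ ♙ · ♙ ♙ ♙ · ♙
♖ · ♗ ♕ ♔ ♗ ♘ ♖


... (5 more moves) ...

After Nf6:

♜ ♞ ♝ · ♚ ♝ · ♜
· ♟ ♛ ♟ ♟ · ♟ ·
♟ · · · · ♞ · ·
· · ♟ · · ♟ · ♟
· · ♙ · · ♙ ♙ ·
♘ · · · · · · ♙
♙ ♙ · ♙ ♙ · · ·
♖ · ♗ ♕ ♔ ♗ ♘ ♖


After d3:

♜ ♞ ♝ · ♚ ♝ · ♜
· ♟ ♛ ♟ ♟ · ♟ ·
♟ · · · · ♞ · ·
· · ♟ · · ♟ · ♟
· · ♙ · · ♙ ♙ ·
♘ · · ♙ · · · ♙
♙ ♙ · · ♙ · · ·
♖ · ♗ ♕ ♔ ♗ ♘ ♖



  a b c d e f g h
  ─────────────────
8│♜ ♞ ♝ · ♚ ♝ · ♜│8
7│· ♟ ♛ ♟ ♟ · ♟ ·│7
6│♟ · · · · ♞ · ·│6
5│· · ♟ · · ♟ · ♟│5
4│· · ♙ · · ♙ ♙ ·│4
3│♘ · · ♙ · · · ♙│3
2│♙ ♙ · · ♙ · · ·│2
1│♖ · ♗ ♕ ♔ ♗ ♘ ♖│1
  ─────────────────
  a b c d e f g h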